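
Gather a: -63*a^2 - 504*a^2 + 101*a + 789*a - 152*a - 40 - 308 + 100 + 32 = -567*a^2 + 738*a - 216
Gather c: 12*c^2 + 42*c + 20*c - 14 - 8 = 12*c^2 + 62*c - 22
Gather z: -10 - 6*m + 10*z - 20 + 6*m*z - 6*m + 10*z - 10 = -12*m + z*(6*m + 20) - 40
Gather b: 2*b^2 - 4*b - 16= 2*b^2 - 4*b - 16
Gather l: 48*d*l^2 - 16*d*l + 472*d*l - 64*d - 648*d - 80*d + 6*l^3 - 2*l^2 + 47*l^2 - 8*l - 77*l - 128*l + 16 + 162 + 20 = -792*d + 6*l^3 + l^2*(48*d + 45) + l*(456*d - 213) + 198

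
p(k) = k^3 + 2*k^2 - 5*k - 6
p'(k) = 3*k^2 + 4*k - 5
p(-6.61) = -174.37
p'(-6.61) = 99.64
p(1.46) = -5.92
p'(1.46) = 7.23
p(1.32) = -6.82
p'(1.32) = 5.51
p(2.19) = 3.15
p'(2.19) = 18.15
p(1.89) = -1.55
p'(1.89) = 13.28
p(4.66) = 115.33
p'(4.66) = 78.79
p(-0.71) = -1.80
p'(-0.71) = -6.33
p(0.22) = -6.99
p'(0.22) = -3.97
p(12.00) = 1950.00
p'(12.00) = 475.00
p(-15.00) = -2856.00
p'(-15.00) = 610.00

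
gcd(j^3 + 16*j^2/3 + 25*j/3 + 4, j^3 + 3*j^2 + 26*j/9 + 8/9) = j^2 + 7*j/3 + 4/3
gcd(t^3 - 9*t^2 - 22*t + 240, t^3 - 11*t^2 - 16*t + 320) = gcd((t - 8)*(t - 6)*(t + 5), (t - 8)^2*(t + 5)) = t^2 - 3*t - 40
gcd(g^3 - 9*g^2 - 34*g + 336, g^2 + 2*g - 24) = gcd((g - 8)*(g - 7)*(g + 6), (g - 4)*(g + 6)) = g + 6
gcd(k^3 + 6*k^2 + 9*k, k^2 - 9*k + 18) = 1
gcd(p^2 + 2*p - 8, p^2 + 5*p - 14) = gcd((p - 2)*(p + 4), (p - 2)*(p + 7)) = p - 2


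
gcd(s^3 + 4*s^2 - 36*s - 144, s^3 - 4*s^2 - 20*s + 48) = s^2 - 2*s - 24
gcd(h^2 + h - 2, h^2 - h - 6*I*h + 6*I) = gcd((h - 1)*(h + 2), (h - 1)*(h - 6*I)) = h - 1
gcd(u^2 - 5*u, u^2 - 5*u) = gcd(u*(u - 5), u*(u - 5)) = u^2 - 5*u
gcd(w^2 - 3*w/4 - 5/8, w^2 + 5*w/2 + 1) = w + 1/2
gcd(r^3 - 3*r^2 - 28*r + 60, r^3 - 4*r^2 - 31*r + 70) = r^2 + 3*r - 10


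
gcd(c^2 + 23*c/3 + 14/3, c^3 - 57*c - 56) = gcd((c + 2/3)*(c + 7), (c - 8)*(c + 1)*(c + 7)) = c + 7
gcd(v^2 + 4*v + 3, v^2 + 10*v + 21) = v + 3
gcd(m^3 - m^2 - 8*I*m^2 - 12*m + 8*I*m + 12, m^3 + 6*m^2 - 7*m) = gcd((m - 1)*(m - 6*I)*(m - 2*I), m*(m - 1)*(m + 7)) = m - 1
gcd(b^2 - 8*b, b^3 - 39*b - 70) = 1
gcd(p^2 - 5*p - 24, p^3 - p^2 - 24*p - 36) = p + 3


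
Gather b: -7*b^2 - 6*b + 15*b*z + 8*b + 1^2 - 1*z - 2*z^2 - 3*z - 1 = -7*b^2 + b*(15*z + 2) - 2*z^2 - 4*z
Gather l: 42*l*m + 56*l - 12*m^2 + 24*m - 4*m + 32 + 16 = l*(42*m + 56) - 12*m^2 + 20*m + 48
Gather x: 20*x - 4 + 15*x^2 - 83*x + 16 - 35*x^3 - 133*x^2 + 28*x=-35*x^3 - 118*x^2 - 35*x + 12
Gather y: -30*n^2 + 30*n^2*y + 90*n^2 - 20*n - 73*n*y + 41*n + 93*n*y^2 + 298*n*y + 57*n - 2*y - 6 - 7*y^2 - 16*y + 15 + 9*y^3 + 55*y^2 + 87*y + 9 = 60*n^2 + 78*n + 9*y^3 + y^2*(93*n + 48) + y*(30*n^2 + 225*n + 69) + 18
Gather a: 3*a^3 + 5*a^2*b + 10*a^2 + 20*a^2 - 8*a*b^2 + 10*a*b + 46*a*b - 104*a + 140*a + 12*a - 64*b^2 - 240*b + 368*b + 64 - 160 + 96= 3*a^3 + a^2*(5*b + 30) + a*(-8*b^2 + 56*b + 48) - 64*b^2 + 128*b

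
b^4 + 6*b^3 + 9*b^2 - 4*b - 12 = (b - 1)*(b + 2)^2*(b + 3)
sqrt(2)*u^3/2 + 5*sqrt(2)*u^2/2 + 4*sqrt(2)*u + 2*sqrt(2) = (u + 1)*(u + 2)*(sqrt(2)*u/2 + sqrt(2))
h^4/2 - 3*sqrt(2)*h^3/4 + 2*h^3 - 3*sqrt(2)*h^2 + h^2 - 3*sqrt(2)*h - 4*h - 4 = (h/2 + 1)*(h + 2)*(h - 2*sqrt(2))*(h + sqrt(2)/2)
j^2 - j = j*(j - 1)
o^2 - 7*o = o*(o - 7)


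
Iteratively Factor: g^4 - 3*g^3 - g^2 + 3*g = (g - 3)*(g^3 - g) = (g - 3)*(g - 1)*(g^2 + g) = g*(g - 3)*(g - 1)*(g + 1)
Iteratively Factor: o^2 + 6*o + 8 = (o + 2)*(o + 4)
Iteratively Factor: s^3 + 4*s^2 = (s + 4)*(s^2) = s*(s + 4)*(s)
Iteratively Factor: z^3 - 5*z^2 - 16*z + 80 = (z + 4)*(z^2 - 9*z + 20) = (z - 4)*(z + 4)*(z - 5)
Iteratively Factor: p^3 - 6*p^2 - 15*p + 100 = (p + 4)*(p^2 - 10*p + 25) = (p - 5)*(p + 4)*(p - 5)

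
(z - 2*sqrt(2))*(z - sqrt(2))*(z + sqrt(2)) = z^3 - 2*sqrt(2)*z^2 - 2*z + 4*sqrt(2)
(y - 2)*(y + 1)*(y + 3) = y^3 + 2*y^2 - 5*y - 6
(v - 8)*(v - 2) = v^2 - 10*v + 16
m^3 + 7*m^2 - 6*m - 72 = (m - 3)*(m + 4)*(m + 6)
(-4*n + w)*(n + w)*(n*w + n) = -4*n^3*w - 4*n^3 - 3*n^2*w^2 - 3*n^2*w + n*w^3 + n*w^2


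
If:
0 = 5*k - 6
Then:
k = 6/5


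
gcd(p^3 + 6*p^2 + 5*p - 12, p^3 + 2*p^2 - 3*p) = p^2 + 2*p - 3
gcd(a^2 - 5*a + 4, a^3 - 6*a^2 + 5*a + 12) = a - 4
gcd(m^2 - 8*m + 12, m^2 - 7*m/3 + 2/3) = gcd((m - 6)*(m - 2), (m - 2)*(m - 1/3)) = m - 2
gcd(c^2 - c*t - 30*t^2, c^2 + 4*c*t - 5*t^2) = c + 5*t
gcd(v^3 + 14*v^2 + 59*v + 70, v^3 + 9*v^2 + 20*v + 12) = v + 2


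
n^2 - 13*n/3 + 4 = (n - 3)*(n - 4/3)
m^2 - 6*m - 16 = (m - 8)*(m + 2)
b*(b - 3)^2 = b^3 - 6*b^2 + 9*b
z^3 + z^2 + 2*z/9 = z*(z + 1/3)*(z + 2/3)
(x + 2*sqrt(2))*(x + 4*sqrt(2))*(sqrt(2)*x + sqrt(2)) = sqrt(2)*x^3 + sqrt(2)*x^2 + 12*x^2 + 12*x + 16*sqrt(2)*x + 16*sqrt(2)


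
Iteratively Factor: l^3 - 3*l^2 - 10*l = (l - 5)*(l^2 + 2*l) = l*(l - 5)*(l + 2)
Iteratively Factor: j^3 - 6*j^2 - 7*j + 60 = (j - 4)*(j^2 - 2*j - 15) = (j - 4)*(j + 3)*(j - 5)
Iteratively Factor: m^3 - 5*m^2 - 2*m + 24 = (m - 4)*(m^2 - m - 6) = (m - 4)*(m - 3)*(m + 2)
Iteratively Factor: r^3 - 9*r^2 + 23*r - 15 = (r - 1)*(r^2 - 8*r + 15) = (r - 5)*(r - 1)*(r - 3)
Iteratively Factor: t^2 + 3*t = (t)*(t + 3)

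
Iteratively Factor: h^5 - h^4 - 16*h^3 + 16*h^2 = (h)*(h^4 - h^3 - 16*h^2 + 16*h) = h*(h - 1)*(h^3 - 16*h) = h*(h - 1)*(h + 4)*(h^2 - 4*h) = h*(h - 4)*(h - 1)*(h + 4)*(h)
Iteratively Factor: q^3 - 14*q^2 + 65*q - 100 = (q - 5)*(q^2 - 9*q + 20) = (q - 5)^2*(q - 4)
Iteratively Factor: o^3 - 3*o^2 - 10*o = (o + 2)*(o^2 - 5*o) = (o - 5)*(o + 2)*(o)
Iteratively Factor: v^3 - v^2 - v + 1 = (v + 1)*(v^2 - 2*v + 1) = (v - 1)*(v + 1)*(v - 1)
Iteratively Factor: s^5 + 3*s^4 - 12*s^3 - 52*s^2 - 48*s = (s + 2)*(s^4 + s^3 - 14*s^2 - 24*s) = (s + 2)^2*(s^3 - s^2 - 12*s) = s*(s + 2)^2*(s^2 - s - 12) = s*(s + 2)^2*(s + 3)*(s - 4)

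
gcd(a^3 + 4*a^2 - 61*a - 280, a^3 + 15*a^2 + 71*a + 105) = a^2 + 12*a + 35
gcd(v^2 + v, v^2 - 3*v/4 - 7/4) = v + 1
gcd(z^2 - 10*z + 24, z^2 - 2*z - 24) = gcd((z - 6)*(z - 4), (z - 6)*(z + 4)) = z - 6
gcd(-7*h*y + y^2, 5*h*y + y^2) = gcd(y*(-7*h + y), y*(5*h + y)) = y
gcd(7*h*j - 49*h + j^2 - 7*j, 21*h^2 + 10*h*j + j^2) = 7*h + j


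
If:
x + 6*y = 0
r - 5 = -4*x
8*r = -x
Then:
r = -5/31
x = 40/31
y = -20/93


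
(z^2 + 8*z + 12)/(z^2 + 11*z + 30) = (z + 2)/(z + 5)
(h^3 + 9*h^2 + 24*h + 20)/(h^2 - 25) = (h^2 + 4*h + 4)/(h - 5)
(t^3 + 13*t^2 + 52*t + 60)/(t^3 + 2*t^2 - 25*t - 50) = (t + 6)/(t - 5)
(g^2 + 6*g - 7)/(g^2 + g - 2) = (g + 7)/(g + 2)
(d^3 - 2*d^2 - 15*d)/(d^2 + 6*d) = (d^2 - 2*d - 15)/(d + 6)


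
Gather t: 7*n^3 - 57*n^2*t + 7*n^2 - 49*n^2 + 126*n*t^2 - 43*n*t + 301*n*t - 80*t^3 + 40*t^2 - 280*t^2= 7*n^3 - 42*n^2 - 80*t^3 + t^2*(126*n - 240) + t*(-57*n^2 + 258*n)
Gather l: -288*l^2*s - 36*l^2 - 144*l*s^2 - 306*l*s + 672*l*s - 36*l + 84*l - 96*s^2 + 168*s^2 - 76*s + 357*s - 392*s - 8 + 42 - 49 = l^2*(-288*s - 36) + l*(-144*s^2 + 366*s + 48) + 72*s^2 - 111*s - 15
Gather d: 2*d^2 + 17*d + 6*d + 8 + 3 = 2*d^2 + 23*d + 11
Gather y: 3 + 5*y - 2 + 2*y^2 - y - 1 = 2*y^2 + 4*y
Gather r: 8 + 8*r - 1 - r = 7*r + 7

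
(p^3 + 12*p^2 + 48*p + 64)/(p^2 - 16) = (p^2 + 8*p + 16)/(p - 4)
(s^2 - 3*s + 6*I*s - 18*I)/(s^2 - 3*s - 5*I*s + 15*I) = (s + 6*I)/(s - 5*I)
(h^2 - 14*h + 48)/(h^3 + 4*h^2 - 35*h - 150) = (h - 8)/(h^2 + 10*h + 25)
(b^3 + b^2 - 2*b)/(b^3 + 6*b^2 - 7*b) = (b + 2)/(b + 7)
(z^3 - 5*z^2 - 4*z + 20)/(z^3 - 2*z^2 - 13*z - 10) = (z - 2)/(z + 1)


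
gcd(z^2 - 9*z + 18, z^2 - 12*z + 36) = z - 6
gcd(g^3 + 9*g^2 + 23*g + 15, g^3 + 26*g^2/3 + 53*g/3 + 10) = g + 1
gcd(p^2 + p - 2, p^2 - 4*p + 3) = p - 1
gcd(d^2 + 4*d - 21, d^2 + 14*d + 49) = d + 7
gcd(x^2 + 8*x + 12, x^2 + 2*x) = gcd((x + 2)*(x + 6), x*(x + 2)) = x + 2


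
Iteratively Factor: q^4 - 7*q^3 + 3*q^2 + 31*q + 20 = (q + 1)*(q^3 - 8*q^2 + 11*q + 20) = (q + 1)^2*(q^2 - 9*q + 20) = (q - 5)*(q + 1)^2*(q - 4)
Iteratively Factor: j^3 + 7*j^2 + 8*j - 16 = (j + 4)*(j^2 + 3*j - 4) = (j + 4)^2*(j - 1)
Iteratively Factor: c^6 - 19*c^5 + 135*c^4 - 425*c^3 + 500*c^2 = (c - 5)*(c^5 - 14*c^4 + 65*c^3 - 100*c^2) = (c - 5)^2*(c^4 - 9*c^3 + 20*c^2) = c*(c - 5)^2*(c^3 - 9*c^2 + 20*c) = c*(c - 5)^2*(c - 4)*(c^2 - 5*c) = c^2*(c - 5)^2*(c - 4)*(c - 5)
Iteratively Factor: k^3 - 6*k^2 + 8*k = (k - 2)*(k^2 - 4*k) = (k - 4)*(k - 2)*(k)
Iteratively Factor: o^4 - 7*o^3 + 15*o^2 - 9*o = (o - 3)*(o^3 - 4*o^2 + 3*o) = o*(o - 3)*(o^2 - 4*o + 3) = o*(o - 3)^2*(o - 1)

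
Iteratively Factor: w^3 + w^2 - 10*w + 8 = (w + 4)*(w^2 - 3*w + 2) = (w - 1)*(w + 4)*(w - 2)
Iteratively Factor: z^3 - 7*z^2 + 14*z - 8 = (z - 4)*(z^2 - 3*z + 2) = (z - 4)*(z - 2)*(z - 1)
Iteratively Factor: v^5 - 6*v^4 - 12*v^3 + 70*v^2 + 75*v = (v - 5)*(v^4 - v^3 - 17*v^2 - 15*v) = (v - 5)*(v + 3)*(v^3 - 4*v^2 - 5*v) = (v - 5)^2*(v + 3)*(v^2 + v) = (v - 5)^2*(v + 1)*(v + 3)*(v)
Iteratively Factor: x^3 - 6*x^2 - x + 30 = (x - 5)*(x^2 - x - 6) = (x - 5)*(x + 2)*(x - 3)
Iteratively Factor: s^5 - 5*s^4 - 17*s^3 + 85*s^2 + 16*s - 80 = (s + 1)*(s^4 - 6*s^3 - 11*s^2 + 96*s - 80) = (s - 1)*(s + 1)*(s^3 - 5*s^2 - 16*s + 80) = (s - 5)*(s - 1)*(s + 1)*(s^2 - 16) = (s - 5)*(s - 1)*(s + 1)*(s + 4)*(s - 4)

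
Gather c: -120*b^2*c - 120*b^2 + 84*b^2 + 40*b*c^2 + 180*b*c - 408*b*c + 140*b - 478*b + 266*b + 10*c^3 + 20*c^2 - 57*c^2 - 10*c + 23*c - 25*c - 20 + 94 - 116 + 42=-36*b^2 - 72*b + 10*c^3 + c^2*(40*b - 37) + c*(-120*b^2 - 228*b - 12)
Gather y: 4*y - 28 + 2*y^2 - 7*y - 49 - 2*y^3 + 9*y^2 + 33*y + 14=-2*y^3 + 11*y^2 + 30*y - 63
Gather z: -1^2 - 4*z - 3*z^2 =-3*z^2 - 4*z - 1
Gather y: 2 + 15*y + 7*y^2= 7*y^2 + 15*y + 2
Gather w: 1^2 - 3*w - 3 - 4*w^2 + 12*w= -4*w^2 + 9*w - 2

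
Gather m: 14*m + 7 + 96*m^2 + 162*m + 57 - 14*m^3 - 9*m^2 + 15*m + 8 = -14*m^3 + 87*m^2 + 191*m + 72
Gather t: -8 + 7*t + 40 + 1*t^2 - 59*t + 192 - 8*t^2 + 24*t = -7*t^2 - 28*t + 224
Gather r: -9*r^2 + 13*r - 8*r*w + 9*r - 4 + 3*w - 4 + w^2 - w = -9*r^2 + r*(22 - 8*w) + w^2 + 2*w - 8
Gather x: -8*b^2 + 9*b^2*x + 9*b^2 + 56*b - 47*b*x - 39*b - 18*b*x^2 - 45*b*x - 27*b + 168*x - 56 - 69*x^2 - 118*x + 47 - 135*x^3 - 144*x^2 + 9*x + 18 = b^2 - 10*b - 135*x^3 + x^2*(-18*b - 213) + x*(9*b^2 - 92*b + 59) + 9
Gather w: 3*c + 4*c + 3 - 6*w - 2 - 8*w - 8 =7*c - 14*w - 7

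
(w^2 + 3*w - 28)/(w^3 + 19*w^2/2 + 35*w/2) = 2*(w - 4)/(w*(2*w + 5))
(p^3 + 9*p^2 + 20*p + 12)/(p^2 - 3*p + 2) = (p^3 + 9*p^2 + 20*p + 12)/(p^2 - 3*p + 2)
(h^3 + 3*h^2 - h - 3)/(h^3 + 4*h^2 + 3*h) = (h - 1)/h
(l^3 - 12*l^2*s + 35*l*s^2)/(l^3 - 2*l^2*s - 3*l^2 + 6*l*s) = (l^2 - 12*l*s + 35*s^2)/(l^2 - 2*l*s - 3*l + 6*s)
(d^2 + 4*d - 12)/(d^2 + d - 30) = (d - 2)/(d - 5)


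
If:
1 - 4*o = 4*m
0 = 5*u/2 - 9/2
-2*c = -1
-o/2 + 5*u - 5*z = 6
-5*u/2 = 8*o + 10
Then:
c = 1/2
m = 33/16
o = -29/16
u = 9/5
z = 25/32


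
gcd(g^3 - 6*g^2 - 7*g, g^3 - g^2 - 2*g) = g^2 + g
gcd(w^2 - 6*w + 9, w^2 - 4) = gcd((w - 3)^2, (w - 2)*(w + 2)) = 1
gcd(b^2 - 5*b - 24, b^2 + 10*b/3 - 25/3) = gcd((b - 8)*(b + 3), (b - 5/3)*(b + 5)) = 1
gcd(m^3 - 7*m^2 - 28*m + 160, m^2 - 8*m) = m - 8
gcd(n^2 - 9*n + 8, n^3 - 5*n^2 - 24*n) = n - 8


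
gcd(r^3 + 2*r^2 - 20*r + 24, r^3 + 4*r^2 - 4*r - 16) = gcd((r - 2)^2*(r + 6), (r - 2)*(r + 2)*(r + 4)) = r - 2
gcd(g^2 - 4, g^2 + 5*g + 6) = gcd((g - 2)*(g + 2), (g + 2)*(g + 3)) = g + 2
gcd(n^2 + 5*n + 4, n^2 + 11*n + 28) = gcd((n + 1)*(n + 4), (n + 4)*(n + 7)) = n + 4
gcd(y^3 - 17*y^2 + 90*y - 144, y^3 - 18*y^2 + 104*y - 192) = y^2 - 14*y + 48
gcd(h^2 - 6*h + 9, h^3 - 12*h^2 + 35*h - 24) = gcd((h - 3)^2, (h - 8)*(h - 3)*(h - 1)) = h - 3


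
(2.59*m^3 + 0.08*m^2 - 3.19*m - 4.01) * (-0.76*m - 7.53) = -1.9684*m^4 - 19.5635*m^3 + 1.822*m^2 + 27.0683*m + 30.1953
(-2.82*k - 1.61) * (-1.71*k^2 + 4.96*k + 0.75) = 4.8222*k^3 - 11.2341*k^2 - 10.1006*k - 1.2075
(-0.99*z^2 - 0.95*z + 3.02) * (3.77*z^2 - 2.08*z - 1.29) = -3.7323*z^4 - 1.5223*z^3 + 14.6385*z^2 - 5.0561*z - 3.8958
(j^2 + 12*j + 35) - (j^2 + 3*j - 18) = 9*j + 53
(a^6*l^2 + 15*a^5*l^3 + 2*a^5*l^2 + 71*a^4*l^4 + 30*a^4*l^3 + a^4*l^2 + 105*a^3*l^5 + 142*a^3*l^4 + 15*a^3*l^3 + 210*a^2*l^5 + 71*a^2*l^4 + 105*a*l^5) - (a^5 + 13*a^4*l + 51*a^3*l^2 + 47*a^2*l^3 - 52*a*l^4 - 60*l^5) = a^6*l^2 + 15*a^5*l^3 + 2*a^5*l^2 - a^5 + 71*a^4*l^4 + 30*a^4*l^3 + a^4*l^2 - 13*a^4*l + 105*a^3*l^5 + 142*a^3*l^4 + 15*a^3*l^3 - 51*a^3*l^2 + 210*a^2*l^5 + 71*a^2*l^4 - 47*a^2*l^3 + 105*a*l^5 + 52*a*l^4 + 60*l^5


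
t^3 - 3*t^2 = t^2*(t - 3)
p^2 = p^2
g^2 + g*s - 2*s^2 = (g - s)*(g + 2*s)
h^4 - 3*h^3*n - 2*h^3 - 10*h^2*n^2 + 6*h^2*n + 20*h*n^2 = h*(h - 2)*(h - 5*n)*(h + 2*n)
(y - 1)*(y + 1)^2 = y^3 + y^2 - y - 1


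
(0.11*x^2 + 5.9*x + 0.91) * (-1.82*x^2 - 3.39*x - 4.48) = -0.2002*x^4 - 11.1109*x^3 - 22.15*x^2 - 29.5169*x - 4.0768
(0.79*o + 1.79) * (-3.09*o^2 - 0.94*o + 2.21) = -2.4411*o^3 - 6.2737*o^2 + 0.0633000000000001*o + 3.9559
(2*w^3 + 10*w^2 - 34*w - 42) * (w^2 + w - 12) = 2*w^5 + 12*w^4 - 48*w^3 - 196*w^2 + 366*w + 504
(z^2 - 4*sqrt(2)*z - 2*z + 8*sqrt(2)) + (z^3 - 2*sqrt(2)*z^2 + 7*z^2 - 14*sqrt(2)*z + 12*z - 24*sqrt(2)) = z^3 - 2*sqrt(2)*z^2 + 8*z^2 - 18*sqrt(2)*z + 10*z - 16*sqrt(2)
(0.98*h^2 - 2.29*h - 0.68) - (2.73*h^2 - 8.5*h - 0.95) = -1.75*h^2 + 6.21*h + 0.27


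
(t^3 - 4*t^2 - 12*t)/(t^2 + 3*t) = (t^2 - 4*t - 12)/(t + 3)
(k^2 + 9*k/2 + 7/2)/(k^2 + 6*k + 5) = (k + 7/2)/(k + 5)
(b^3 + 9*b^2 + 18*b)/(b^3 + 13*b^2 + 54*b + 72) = b/(b + 4)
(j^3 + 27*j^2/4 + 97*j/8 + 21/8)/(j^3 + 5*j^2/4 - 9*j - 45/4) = (8*j^2 + 30*j + 7)/(2*(4*j^2 - 7*j - 15))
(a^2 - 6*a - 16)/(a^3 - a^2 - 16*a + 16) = (a^2 - 6*a - 16)/(a^3 - a^2 - 16*a + 16)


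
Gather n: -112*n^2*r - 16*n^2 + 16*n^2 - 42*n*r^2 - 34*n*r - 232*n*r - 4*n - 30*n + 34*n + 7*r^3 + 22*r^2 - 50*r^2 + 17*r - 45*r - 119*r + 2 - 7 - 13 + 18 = -112*n^2*r + n*(-42*r^2 - 266*r) + 7*r^3 - 28*r^2 - 147*r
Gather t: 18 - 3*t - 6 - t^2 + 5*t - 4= -t^2 + 2*t + 8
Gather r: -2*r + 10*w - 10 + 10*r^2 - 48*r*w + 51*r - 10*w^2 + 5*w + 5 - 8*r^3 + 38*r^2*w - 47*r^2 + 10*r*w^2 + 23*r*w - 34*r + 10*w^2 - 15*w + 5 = -8*r^3 + r^2*(38*w - 37) + r*(10*w^2 - 25*w + 15)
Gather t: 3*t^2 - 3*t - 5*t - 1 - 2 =3*t^2 - 8*t - 3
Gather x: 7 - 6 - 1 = 0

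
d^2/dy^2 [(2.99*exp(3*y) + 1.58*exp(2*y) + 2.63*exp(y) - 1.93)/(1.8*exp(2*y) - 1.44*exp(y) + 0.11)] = (9.6876*exp(6*y) - 23.25024*exp(5*y) + 38.600856*exp(4*y) - 21.380688*exp(3*y) + 11.458035*exp(2*y) - 1.980424*exp(y) - 0.273889)*exp(y)/(5.832*exp(6*y) - 13.9968*exp(5*y) + 12.26664*exp(4*y) - 4.696704*exp(3*y) + 0.749628*exp(2*y) - 0.052272*exp(y) + 0.001331)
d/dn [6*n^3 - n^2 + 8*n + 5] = 18*n^2 - 2*n + 8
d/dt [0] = 0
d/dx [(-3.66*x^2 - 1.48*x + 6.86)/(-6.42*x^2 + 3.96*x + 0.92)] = (-23.9952*x^2 + 81.348*x - 28.5272)/(41.2164*x^4 - 50.8464*x^3 + 3.8688*x^2 + 7.2864*x + 0.8464)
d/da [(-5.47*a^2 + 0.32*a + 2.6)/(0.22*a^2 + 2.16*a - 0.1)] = (-11.8856*a^2 - 0.05*a - 5.648)/(0.0484*a^4 + 0.9504*a^3 + 4.6216*a^2 - 0.432*a + 0.01)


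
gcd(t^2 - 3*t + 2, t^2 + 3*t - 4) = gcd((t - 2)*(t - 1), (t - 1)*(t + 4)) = t - 1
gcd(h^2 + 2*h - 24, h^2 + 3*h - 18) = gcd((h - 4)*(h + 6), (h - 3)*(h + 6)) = h + 6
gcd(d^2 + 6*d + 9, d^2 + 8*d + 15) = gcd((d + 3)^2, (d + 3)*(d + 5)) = d + 3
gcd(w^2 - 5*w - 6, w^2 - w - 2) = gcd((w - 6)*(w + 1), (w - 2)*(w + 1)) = w + 1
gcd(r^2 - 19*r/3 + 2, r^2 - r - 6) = 1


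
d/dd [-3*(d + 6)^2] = -6*d - 36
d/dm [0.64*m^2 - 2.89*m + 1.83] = 1.28*m - 2.89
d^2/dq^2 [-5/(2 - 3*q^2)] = 30*(9*q^2 + 2)/(3*q^2 - 2)^3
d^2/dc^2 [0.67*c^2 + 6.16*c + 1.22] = 1.34000000000000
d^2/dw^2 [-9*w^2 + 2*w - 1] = -18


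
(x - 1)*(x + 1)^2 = x^3 + x^2 - x - 1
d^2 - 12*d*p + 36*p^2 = (d - 6*p)^2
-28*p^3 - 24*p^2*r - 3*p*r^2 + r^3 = (-7*p + r)*(2*p + r)^2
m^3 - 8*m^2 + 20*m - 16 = (m - 4)*(m - 2)^2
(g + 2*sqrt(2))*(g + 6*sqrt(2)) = g^2 + 8*sqrt(2)*g + 24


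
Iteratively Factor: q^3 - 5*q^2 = (q)*(q^2 - 5*q) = q*(q - 5)*(q)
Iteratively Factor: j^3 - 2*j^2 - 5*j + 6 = (j - 1)*(j^2 - j - 6) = (j - 1)*(j + 2)*(j - 3)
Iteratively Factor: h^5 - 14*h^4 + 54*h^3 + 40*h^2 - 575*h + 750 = (h - 2)*(h^4 - 12*h^3 + 30*h^2 + 100*h - 375) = (h - 5)*(h - 2)*(h^3 - 7*h^2 - 5*h + 75) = (h - 5)^2*(h - 2)*(h^2 - 2*h - 15) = (h - 5)^2*(h - 2)*(h + 3)*(h - 5)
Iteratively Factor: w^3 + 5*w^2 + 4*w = (w)*(w^2 + 5*w + 4) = w*(w + 4)*(w + 1)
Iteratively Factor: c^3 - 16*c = (c)*(c^2 - 16) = c*(c - 4)*(c + 4)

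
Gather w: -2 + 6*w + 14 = 6*w + 12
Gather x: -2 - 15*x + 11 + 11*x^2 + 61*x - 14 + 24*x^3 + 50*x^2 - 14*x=24*x^3 + 61*x^2 + 32*x - 5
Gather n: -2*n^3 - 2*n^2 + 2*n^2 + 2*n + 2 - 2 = -2*n^3 + 2*n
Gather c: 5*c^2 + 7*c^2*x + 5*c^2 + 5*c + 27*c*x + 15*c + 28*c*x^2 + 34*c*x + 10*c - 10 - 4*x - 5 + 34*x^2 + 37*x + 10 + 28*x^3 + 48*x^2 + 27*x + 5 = c^2*(7*x + 10) + c*(28*x^2 + 61*x + 30) + 28*x^3 + 82*x^2 + 60*x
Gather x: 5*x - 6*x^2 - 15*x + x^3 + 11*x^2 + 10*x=x^3 + 5*x^2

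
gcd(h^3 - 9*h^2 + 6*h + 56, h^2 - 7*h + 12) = h - 4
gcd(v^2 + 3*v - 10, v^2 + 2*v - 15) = v + 5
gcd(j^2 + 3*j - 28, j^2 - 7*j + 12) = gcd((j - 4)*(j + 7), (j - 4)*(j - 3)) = j - 4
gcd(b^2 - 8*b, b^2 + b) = b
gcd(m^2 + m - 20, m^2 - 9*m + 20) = m - 4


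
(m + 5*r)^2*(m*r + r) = m^3*r + 10*m^2*r^2 + m^2*r + 25*m*r^3 + 10*m*r^2 + 25*r^3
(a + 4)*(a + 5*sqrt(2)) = a^2 + 4*a + 5*sqrt(2)*a + 20*sqrt(2)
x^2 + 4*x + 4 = (x + 2)^2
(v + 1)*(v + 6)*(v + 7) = v^3 + 14*v^2 + 55*v + 42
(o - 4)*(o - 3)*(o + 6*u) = o^3 + 6*o^2*u - 7*o^2 - 42*o*u + 12*o + 72*u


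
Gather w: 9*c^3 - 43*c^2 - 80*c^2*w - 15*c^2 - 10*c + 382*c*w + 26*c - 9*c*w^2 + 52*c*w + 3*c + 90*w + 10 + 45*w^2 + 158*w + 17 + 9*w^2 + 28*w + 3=9*c^3 - 58*c^2 + 19*c + w^2*(54 - 9*c) + w*(-80*c^2 + 434*c + 276) + 30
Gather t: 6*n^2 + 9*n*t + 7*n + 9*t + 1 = 6*n^2 + 7*n + t*(9*n + 9) + 1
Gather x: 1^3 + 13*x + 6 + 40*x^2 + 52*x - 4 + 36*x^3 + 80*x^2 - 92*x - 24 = 36*x^3 + 120*x^2 - 27*x - 21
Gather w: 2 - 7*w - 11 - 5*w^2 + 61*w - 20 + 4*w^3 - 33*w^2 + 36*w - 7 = 4*w^3 - 38*w^2 + 90*w - 36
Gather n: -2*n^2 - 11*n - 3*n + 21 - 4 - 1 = -2*n^2 - 14*n + 16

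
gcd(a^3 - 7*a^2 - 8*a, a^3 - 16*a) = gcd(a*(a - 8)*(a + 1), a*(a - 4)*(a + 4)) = a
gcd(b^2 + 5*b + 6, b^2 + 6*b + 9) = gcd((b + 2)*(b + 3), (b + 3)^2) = b + 3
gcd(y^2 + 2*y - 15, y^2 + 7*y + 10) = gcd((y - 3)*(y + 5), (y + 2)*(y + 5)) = y + 5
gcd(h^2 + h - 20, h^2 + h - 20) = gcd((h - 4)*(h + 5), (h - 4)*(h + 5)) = h^2 + h - 20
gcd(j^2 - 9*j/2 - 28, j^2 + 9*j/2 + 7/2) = j + 7/2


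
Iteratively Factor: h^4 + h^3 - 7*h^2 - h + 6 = (h - 1)*(h^3 + 2*h^2 - 5*h - 6) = (h - 1)*(h + 1)*(h^2 + h - 6) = (h - 1)*(h + 1)*(h + 3)*(h - 2)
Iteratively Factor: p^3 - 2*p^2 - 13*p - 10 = (p + 1)*(p^2 - 3*p - 10) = (p - 5)*(p + 1)*(p + 2)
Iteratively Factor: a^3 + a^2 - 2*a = (a + 2)*(a^2 - a) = a*(a + 2)*(a - 1)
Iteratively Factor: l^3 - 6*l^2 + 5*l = (l - 5)*(l^2 - l) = l*(l - 5)*(l - 1)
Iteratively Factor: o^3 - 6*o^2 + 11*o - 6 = (o - 3)*(o^2 - 3*o + 2) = (o - 3)*(o - 2)*(o - 1)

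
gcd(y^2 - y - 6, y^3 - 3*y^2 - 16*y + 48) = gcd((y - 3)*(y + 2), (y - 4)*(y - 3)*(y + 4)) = y - 3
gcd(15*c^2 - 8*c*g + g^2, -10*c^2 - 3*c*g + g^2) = 5*c - g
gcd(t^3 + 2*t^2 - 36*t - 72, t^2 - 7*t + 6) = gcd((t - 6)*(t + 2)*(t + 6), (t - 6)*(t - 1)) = t - 6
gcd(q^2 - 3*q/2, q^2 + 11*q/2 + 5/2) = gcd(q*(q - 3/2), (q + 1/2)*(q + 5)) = 1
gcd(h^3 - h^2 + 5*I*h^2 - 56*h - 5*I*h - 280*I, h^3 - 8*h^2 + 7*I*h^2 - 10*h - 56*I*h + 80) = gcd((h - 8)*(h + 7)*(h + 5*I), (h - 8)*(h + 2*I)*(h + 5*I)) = h^2 + h*(-8 + 5*I) - 40*I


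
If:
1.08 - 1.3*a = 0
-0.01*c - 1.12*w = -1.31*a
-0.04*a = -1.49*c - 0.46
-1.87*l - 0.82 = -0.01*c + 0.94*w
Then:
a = 0.83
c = -0.29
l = -0.93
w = 0.97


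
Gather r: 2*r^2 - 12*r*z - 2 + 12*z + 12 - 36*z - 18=2*r^2 - 12*r*z - 24*z - 8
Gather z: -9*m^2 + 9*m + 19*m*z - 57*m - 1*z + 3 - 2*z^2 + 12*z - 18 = -9*m^2 - 48*m - 2*z^2 + z*(19*m + 11) - 15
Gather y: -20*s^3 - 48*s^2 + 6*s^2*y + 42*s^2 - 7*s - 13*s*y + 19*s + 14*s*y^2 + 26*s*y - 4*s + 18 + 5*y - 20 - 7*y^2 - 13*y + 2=-20*s^3 - 6*s^2 + 8*s + y^2*(14*s - 7) + y*(6*s^2 + 13*s - 8)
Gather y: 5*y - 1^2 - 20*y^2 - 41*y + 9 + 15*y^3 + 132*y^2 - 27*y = 15*y^3 + 112*y^2 - 63*y + 8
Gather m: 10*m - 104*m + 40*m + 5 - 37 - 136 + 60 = -54*m - 108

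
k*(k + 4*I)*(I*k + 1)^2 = -k^4 - 2*I*k^3 - 7*k^2 + 4*I*k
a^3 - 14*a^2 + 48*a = a*(a - 8)*(a - 6)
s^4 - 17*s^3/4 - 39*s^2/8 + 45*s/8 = s*(s - 5)*(s - 3/4)*(s + 3/2)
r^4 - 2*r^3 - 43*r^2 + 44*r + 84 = (r - 7)*(r - 2)*(r + 1)*(r + 6)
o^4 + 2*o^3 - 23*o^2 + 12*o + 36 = (o - 3)*(o - 2)*(o + 1)*(o + 6)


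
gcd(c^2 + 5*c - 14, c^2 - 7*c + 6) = 1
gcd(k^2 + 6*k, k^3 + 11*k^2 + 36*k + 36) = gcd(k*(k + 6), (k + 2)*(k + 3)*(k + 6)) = k + 6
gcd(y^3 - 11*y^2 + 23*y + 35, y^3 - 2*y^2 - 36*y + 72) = 1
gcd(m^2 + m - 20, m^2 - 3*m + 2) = 1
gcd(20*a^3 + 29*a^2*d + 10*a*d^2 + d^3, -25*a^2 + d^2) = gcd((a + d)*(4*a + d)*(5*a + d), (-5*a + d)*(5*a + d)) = 5*a + d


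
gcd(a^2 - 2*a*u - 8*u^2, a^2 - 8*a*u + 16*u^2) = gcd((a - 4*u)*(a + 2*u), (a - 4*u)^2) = -a + 4*u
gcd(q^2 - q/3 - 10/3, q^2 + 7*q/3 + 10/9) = q + 5/3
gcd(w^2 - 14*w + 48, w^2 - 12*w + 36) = w - 6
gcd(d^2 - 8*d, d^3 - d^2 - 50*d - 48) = d - 8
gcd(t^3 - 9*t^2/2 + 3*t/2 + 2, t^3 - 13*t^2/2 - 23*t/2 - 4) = t + 1/2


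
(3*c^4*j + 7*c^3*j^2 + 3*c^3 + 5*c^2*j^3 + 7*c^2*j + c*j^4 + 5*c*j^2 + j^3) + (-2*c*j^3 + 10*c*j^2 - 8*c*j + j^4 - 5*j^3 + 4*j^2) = 3*c^4*j + 7*c^3*j^2 + 3*c^3 + 5*c^2*j^3 + 7*c^2*j + c*j^4 - 2*c*j^3 + 15*c*j^2 - 8*c*j + j^4 - 4*j^3 + 4*j^2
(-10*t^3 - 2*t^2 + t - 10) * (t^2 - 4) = -10*t^5 - 2*t^4 + 41*t^3 - 2*t^2 - 4*t + 40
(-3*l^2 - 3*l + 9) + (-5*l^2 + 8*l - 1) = -8*l^2 + 5*l + 8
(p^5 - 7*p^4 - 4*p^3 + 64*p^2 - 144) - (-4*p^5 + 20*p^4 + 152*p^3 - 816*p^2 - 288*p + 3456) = 5*p^5 - 27*p^4 - 156*p^3 + 880*p^2 + 288*p - 3600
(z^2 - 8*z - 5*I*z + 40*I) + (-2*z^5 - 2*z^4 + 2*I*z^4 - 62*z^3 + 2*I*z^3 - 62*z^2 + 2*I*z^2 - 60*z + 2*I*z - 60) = -2*z^5 - 2*z^4 + 2*I*z^4 - 62*z^3 + 2*I*z^3 - 61*z^2 + 2*I*z^2 - 68*z - 3*I*z - 60 + 40*I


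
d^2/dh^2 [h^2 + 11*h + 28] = 2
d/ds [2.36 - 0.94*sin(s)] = -0.94*cos(s)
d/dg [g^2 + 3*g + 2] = 2*g + 3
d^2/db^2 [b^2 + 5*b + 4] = 2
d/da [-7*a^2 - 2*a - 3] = -14*a - 2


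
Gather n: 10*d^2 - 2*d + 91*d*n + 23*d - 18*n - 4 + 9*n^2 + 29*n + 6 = 10*d^2 + 21*d + 9*n^2 + n*(91*d + 11) + 2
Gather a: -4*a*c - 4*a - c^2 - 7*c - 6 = a*(-4*c - 4) - c^2 - 7*c - 6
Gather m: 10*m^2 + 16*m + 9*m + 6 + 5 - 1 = 10*m^2 + 25*m + 10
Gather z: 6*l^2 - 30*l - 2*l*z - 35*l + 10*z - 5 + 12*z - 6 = 6*l^2 - 65*l + z*(22 - 2*l) - 11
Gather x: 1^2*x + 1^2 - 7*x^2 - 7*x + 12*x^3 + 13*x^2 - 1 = 12*x^3 + 6*x^2 - 6*x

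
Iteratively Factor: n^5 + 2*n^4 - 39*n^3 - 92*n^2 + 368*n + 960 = (n + 4)*(n^4 - 2*n^3 - 31*n^2 + 32*n + 240) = (n + 4)^2*(n^3 - 6*n^2 - 7*n + 60) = (n - 4)*(n + 4)^2*(n^2 - 2*n - 15) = (n - 4)*(n + 3)*(n + 4)^2*(n - 5)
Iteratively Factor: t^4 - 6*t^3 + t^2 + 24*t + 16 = (t + 1)*(t^3 - 7*t^2 + 8*t + 16) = (t + 1)^2*(t^2 - 8*t + 16) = (t - 4)*(t + 1)^2*(t - 4)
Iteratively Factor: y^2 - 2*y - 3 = (y - 3)*(y + 1)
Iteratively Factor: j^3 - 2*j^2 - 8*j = (j)*(j^2 - 2*j - 8) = j*(j + 2)*(j - 4)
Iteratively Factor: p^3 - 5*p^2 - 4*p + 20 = (p - 5)*(p^2 - 4) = (p - 5)*(p + 2)*(p - 2)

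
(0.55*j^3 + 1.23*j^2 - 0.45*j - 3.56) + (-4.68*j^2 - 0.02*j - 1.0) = 0.55*j^3 - 3.45*j^2 - 0.47*j - 4.56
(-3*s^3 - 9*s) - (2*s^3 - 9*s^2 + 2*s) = -5*s^3 + 9*s^2 - 11*s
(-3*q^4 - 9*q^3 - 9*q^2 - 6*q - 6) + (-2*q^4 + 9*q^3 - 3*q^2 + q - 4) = -5*q^4 - 12*q^2 - 5*q - 10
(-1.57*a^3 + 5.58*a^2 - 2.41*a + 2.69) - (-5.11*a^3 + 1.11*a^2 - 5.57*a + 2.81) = 3.54*a^3 + 4.47*a^2 + 3.16*a - 0.12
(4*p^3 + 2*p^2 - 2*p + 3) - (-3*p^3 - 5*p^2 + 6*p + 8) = 7*p^3 + 7*p^2 - 8*p - 5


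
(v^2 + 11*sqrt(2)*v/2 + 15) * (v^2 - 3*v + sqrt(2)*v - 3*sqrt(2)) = v^4 - 3*v^3 + 13*sqrt(2)*v^3/2 - 39*sqrt(2)*v^2/2 + 26*v^2 - 78*v + 15*sqrt(2)*v - 45*sqrt(2)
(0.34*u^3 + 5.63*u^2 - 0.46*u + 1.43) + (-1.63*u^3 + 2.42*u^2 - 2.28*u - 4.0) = -1.29*u^3 + 8.05*u^2 - 2.74*u - 2.57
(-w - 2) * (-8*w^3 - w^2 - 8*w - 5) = 8*w^4 + 17*w^3 + 10*w^2 + 21*w + 10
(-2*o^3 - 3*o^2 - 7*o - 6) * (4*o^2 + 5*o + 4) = -8*o^5 - 22*o^4 - 51*o^3 - 71*o^2 - 58*o - 24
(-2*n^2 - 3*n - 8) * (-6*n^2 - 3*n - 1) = 12*n^4 + 24*n^3 + 59*n^2 + 27*n + 8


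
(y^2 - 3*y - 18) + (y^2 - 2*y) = 2*y^2 - 5*y - 18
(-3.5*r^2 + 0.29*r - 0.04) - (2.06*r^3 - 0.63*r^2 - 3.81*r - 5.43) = -2.06*r^3 - 2.87*r^2 + 4.1*r + 5.39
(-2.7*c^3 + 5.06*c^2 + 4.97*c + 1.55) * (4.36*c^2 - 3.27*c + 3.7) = -11.772*c^5 + 30.8906*c^4 - 4.867*c^3 + 9.2281*c^2 + 13.3205*c + 5.735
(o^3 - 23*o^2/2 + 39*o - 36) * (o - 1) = o^4 - 25*o^3/2 + 101*o^2/2 - 75*o + 36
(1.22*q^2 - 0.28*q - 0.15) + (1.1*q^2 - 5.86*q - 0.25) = 2.32*q^2 - 6.14*q - 0.4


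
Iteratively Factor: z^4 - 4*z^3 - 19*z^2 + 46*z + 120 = (z - 4)*(z^3 - 19*z - 30) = (z - 4)*(z + 3)*(z^2 - 3*z - 10) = (z - 4)*(z + 2)*(z + 3)*(z - 5)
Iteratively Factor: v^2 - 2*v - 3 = (v - 3)*(v + 1)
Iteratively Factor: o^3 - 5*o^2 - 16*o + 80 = (o - 5)*(o^2 - 16) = (o - 5)*(o + 4)*(o - 4)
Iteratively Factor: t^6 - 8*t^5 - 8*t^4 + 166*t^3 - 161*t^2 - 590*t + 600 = (t - 5)*(t^5 - 3*t^4 - 23*t^3 + 51*t^2 + 94*t - 120) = (t - 5)*(t - 3)*(t^4 - 23*t^2 - 18*t + 40) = (t - 5)^2*(t - 3)*(t^3 + 5*t^2 + 2*t - 8) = (t - 5)^2*(t - 3)*(t + 2)*(t^2 + 3*t - 4) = (t - 5)^2*(t - 3)*(t + 2)*(t + 4)*(t - 1)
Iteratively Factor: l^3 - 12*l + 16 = (l - 2)*(l^2 + 2*l - 8) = (l - 2)^2*(l + 4)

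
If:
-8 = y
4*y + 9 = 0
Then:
No Solution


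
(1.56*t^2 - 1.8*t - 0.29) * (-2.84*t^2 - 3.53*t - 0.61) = -4.4304*t^4 - 0.3948*t^3 + 6.226*t^2 + 2.1217*t + 0.1769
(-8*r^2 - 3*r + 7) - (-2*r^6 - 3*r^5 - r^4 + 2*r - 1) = 2*r^6 + 3*r^5 + r^4 - 8*r^2 - 5*r + 8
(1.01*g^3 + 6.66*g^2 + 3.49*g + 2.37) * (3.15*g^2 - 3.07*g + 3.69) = 3.1815*g^5 + 17.8783*g^4 - 5.7258*g^3 + 21.3266*g^2 + 5.6022*g + 8.7453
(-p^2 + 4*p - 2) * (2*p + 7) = -2*p^3 + p^2 + 24*p - 14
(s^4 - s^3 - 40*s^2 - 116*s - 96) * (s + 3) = s^5 + 2*s^4 - 43*s^3 - 236*s^2 - 444*s - 288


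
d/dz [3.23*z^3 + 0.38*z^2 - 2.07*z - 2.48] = 9.69*z^2 + 0.76*z - 2.07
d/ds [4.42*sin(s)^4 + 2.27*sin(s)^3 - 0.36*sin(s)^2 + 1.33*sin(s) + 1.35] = (17.68*sin(s)^3 + 6.81*sin(s)^2 - 0.72*sin(s) + 1.33)*cos(s)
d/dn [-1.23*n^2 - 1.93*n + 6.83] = -2.46*n - 1.93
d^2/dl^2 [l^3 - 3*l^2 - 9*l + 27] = 6*l - 6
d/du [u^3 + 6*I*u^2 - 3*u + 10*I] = 3*u^2 + 12*I*u - 3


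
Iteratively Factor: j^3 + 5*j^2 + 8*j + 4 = (j + 1)*(j^2 + 4*j + 4) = (j + 1)*(j + 2)*(j + 2)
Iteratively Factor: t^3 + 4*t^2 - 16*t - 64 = (t + 4)*(t^2 - 16) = (t - 4)*(t + 4)*(t + 4)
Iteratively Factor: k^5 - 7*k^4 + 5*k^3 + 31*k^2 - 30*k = (k - 3)*(k^4 - 4*k^3 - 7*k^2 + 10*k) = (k - 5)*(k - 3)*(k^3 + k^2 - 2*k) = (k - 5)*(k - 3)*(k + 2)*(k^2 - k) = (k - 5)*(k - 3)*(k - 1)*(k + 2)*(k)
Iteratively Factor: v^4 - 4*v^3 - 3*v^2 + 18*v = (v - 3)*(v^3 - v^2 - 6*v) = (v - 3)*(v + 2)*(v^2 - 3*v) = v*(v - 3)*(v + 2)*(v - 3)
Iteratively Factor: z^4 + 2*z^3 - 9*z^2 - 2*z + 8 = (z + 1)*(z^3 + z^2 - 10*z + 8) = (z - 1)*(z + 1)*(z^2 + 2*z - 8) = (z - 1)*(z + 1)*(z + 4)*(z - 2)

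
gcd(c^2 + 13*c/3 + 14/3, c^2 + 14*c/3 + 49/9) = c + 7/3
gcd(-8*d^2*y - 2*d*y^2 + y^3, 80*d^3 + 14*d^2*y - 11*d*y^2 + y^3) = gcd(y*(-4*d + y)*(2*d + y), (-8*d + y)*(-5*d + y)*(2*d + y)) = 2*d + y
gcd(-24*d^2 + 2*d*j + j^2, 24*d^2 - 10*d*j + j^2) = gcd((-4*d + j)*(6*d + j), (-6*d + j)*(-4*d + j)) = 4*d - j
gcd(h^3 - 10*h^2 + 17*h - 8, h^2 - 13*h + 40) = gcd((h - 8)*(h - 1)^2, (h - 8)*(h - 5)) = h - 8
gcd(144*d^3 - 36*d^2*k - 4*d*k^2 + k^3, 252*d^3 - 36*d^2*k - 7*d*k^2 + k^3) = 36*d^2 - k^2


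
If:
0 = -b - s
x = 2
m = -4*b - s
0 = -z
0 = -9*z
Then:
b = -s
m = 3*s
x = 2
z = 0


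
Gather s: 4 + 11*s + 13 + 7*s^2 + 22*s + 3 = 7*s^2 + 33*s + 20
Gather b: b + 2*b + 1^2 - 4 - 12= 3*b - 15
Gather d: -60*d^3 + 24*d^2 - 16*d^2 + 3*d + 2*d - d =-60*d^3 + 8*d^2 + 4*d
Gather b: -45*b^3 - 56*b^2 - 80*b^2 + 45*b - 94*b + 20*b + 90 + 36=-45*b^3 - 136*b^2 - 29*b + 126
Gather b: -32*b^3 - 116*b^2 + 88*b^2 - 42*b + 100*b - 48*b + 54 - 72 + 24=-32*b^3 - 28*b^2 + 10*b + 6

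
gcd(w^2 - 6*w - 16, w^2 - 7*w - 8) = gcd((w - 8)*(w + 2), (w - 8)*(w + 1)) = w - 8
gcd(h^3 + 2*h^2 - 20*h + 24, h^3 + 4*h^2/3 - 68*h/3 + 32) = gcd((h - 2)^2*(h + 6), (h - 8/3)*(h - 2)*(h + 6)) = h^2 + 4*h - 12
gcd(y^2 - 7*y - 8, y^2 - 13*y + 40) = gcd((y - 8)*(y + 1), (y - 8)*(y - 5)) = y - 8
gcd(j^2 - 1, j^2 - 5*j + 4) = j - 1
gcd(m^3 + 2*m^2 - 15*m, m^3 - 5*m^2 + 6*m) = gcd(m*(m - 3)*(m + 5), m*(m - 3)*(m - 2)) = m^2 - 3*m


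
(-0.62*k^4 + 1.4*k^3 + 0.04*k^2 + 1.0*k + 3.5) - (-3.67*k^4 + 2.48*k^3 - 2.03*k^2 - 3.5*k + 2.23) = 3.05*k^4 - 1.08*k^3 + 2.07*k^2 + 4.5*k + 1.27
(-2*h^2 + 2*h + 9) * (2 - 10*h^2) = 20*h^4 - 20*h^3 - 94*h^2 + 4*h + 18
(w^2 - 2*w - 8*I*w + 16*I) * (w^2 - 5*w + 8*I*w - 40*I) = w^4 - 7*w^3 + 74*w^2 - 448*w + 640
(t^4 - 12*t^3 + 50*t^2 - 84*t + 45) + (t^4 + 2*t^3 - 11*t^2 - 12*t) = 2*t^4 - 10*t^3 + 39*t^2 - 96*t + 45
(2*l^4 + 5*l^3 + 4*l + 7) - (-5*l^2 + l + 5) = 2*l^4 + 5*l^3 + 5*l^2 + 3*l + 2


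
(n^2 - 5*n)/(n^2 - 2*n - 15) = n/(n + 3)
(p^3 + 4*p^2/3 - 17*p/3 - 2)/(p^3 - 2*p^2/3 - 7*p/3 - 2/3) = (p + 3)/(p + 1)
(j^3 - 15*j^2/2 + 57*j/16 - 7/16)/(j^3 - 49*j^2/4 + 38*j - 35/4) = (j - 1/4)/(j - 5)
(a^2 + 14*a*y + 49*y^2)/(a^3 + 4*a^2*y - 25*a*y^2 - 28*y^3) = (-a - 7*y)/(-a^2 + 3*a*y + 4*y^2)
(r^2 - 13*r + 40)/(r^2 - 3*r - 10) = (r - 8)/(r + 2)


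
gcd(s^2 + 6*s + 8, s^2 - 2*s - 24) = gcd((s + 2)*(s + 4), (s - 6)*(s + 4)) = s + 4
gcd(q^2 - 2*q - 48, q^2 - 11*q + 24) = q - 8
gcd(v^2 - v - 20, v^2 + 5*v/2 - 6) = v + 4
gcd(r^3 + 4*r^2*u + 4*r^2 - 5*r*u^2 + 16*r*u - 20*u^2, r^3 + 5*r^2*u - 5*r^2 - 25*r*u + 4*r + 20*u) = r + 5*u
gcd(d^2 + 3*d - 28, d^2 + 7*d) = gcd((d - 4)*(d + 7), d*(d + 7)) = d + 7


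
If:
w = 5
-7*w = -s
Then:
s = 35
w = 5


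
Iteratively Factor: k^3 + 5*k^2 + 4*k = (k + 1)*(k^2 + 4*k) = (k + 1)*(k + 4)*(k)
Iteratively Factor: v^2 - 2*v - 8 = (v + 2)*(v - 4)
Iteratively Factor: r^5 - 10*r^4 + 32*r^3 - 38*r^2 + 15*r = (r - 5)*(r^4 - 5*r^3 + 7*r^2 - 3*r) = r*(r - 5)*(r^3 - 5*r^2 + 7*r - 3) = r*(r - 5)*(r - 3)*(r^2 - 2*r + 1) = r*(r - 5)*(r - 3)*(r - 1)*(r - 1)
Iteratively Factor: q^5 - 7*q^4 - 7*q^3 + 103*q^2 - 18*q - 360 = (q - 4)*(q^4 - 3*q^3 - 19*q^2 + 27*q + 90) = (q - 4)*(q + 2)*(q^3 - 5*q^2 - 9*q + 45) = (q - 4)*(q + 2)*(q + 3)*(q^2 - 8*q + 15) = (q - 4)*(q - 3)*(q + 2)*(q + 3)*(q - 5)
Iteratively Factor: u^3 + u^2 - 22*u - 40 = (u + 2)*(u^2 - u - 20) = (u + 2)*(u + 4)*(u - 5)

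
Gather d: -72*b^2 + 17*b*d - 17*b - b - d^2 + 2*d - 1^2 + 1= -72*b^2 - 18*b - d^2 + d*(17*b + 2)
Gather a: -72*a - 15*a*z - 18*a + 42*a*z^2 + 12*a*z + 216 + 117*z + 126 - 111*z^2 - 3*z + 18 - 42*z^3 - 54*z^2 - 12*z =a*(42*z^2 - 3*z - 90) - 42*z^3 - 165*z^2 + 102*z + 360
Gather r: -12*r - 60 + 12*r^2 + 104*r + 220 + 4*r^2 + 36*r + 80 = 16*r^2 + 128*r + 240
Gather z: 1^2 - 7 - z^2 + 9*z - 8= -z^2 + 9*z - 14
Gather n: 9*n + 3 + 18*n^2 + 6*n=18*n^2 + 15*n + 3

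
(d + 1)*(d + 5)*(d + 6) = d^3 + 12*d^2 + 41*d + 30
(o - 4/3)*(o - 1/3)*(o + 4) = o^3 + 7*o^2/3 - 56*o/9 + 16/9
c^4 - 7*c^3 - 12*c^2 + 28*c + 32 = (c - 8)*(c - 2)*(c + 1)*(c + 2)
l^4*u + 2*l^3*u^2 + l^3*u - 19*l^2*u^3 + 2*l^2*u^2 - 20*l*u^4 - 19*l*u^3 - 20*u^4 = (l - 4*u)*(l + u)*(l + 5*u)*(l*u + u)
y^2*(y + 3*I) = y^3 + 3*I*y^2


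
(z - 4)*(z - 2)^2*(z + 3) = z^4 - 5*z^3 - 4*z^2 + 44*z - 48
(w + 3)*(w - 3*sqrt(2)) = w^2 - 3*sqrt(2)*w + 3*w - 9*sqrt(2)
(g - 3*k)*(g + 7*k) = g^2 + 4*g*k - 21*k^2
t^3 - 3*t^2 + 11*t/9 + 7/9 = (t - 7/3)*(t - 1)*(t + 1/3)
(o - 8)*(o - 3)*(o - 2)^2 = o^4 - 15*o^3 + 72*o^2 - 140*o + 96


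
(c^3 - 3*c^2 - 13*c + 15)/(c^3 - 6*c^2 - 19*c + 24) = (c - 5)/(c - 8)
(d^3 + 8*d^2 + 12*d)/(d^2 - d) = (d^2 + 8*d + 12)/(d - 1)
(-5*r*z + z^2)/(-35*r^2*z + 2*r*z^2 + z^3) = 1/(7*r + z)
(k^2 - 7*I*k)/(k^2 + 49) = k/(k + 7*I)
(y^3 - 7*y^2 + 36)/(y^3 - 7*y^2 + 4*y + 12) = (y^2 - y - 6)/(y^2 - y - 2)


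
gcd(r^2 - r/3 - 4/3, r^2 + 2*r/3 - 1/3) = r + 1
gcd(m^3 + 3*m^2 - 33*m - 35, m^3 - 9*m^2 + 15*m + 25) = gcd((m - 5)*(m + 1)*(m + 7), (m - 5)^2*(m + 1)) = m^2 - 4*m - 5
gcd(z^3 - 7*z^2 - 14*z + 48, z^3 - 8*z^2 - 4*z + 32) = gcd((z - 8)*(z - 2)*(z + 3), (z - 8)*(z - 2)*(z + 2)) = z^2 - 10*z + 16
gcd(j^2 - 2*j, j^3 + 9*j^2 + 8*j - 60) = j - 2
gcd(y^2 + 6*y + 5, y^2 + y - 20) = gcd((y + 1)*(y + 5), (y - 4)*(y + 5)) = y + 5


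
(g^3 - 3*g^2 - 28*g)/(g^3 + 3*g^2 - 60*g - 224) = g*(g - 7)/(g^2 - g - 56)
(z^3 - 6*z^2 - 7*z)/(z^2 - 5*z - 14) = z*(z + 1)/(z + 2)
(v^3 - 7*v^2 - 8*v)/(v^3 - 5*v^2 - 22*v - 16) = v/(v + 2)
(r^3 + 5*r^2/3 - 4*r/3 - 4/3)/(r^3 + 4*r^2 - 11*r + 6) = (3*r^2 + 8*r + 4)/(3*(r^2 + 5*r - 6))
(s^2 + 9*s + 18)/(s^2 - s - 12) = (s + 6)/(s - 4)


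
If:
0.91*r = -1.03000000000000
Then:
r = -1.13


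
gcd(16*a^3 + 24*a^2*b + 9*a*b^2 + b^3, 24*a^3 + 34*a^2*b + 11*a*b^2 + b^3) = 4*a^2 + 5*a*b + b^2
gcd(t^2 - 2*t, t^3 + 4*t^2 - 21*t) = t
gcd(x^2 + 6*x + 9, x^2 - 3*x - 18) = x + 3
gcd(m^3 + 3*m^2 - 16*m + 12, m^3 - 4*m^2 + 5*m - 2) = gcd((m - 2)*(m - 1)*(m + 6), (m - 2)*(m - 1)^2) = m^2 - 3*m + 2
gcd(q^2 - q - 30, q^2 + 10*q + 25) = q + 5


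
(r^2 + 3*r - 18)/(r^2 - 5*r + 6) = (r + 6)/(r - 2)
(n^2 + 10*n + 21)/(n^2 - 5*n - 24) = (n + 7)/(n - 8)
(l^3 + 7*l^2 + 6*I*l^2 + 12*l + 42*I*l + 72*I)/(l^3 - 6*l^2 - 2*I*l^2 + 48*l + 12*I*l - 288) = (l^2 + 7*l + 12)/(l^2 + l*(-6 - 8*I) + 48*I)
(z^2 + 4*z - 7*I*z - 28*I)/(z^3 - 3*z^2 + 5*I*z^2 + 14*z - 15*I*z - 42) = (z^2 + z*(4 - 7*I) - 28*I)/(z^3 + z^2*(-3 + 5*I) + z*(14 - 15*I) - 42)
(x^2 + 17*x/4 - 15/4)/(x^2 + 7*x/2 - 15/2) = (4*x - 3)/(2*(2*x - 3))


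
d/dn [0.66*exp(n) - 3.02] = 0.66*exp(n)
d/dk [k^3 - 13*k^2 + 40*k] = 3*k^2 - 26*k + 40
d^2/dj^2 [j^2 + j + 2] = 2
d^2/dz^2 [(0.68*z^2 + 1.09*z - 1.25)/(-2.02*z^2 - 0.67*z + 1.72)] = (-3.5527136788005e-15*z^4 - 7.05464800000001*z^3 + 16.427448*z^2 - 12.572076*z + 3.272594)/(8.242408*z^6 + 8.201604*z^5 - 18.33453*z^4 - 13.666325*z^3 + 15.61158*z^2 + 5.946384*z - 5.088448)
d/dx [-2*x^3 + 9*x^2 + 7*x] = -6*x^2 + 18*x + 7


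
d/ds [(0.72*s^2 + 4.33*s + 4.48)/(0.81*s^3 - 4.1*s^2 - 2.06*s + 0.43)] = (-0.5832*s^4 - 7.0146*s^3 + 5.3834*s^2 + 37.3552*s + 11.0907)/(0.6561*s^6 - 6.642*s^5 + 13.4728*s^4 + 17.5886*s^3 + 0.7176*s^2 - 1.7716*s + 0.1849)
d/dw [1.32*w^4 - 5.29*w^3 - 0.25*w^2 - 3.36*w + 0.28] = 5.28*w^3 - 15.87*w^2 - 0.5*w - 3.36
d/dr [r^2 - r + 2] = 2*r - 1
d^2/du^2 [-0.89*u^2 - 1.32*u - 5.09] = -1.78000000000000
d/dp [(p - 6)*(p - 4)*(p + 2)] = 3*p^2 - 16*p + 4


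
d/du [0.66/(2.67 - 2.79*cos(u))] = -1.8414*sin(u)/(2.79*cos(u) - 2.67)^2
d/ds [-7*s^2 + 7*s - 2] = 7 - 14*s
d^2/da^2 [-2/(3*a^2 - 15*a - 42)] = 4*(-a^2 + 5*a + (2*a - 5)^2 + 14)/(3*(-a^2 + 5*a + 14)^3)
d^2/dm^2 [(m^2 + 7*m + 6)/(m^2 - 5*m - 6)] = 24/(m^3 - 18*m^2 + 108*m - 216)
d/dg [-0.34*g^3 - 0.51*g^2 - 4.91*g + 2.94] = -1.02*g^2 - 1.02*g - 4.91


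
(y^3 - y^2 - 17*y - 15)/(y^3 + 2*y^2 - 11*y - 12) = (y^2 - 2*y - 15)/(y^2 + y - 12)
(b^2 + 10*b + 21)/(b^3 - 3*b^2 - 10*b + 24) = (b + 7)/(b^2 - 6*b + 8)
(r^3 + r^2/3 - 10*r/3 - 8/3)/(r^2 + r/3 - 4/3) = (r^2 - r - 2)/(r - 1)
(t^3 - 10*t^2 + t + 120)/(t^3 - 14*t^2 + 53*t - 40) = (t + 3)/(t - 1)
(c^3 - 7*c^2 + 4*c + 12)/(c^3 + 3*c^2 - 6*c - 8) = (c - 6)/(c + 4)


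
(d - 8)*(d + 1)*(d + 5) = d^3 - 2*d^2 - 43*d - 40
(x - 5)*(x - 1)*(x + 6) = x^3 - 31*x + 30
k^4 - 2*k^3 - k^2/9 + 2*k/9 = k*(k - 2)*(k - 1/3)*(k + 1/3)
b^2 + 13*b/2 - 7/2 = (b - 1/2)*(b + 7)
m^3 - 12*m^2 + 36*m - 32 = (m - 8)*(m - 2)^2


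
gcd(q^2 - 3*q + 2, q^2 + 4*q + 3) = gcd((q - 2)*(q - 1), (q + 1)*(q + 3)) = 1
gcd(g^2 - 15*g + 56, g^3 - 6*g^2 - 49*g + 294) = g - 7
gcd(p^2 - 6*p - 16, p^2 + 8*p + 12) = p + 2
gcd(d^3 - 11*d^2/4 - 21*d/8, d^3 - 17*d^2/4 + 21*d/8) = d^2 - 7*d/2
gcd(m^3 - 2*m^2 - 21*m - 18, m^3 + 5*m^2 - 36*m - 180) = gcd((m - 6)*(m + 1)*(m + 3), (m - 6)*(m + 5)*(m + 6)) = m - 6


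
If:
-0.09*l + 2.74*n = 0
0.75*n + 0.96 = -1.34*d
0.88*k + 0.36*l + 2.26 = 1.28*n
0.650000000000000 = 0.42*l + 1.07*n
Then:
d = -0.74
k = -3.08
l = 1.43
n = 0.05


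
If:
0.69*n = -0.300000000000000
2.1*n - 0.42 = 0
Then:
No Solution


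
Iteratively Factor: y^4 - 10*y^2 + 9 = (y + 3)*(y^3 - 3*y^2 - y + 3) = (y - 1)*(y + 3)*(y^2 - 2*y - 3) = (y - 3)*(y - 1)*(y + 3)*(y + 1)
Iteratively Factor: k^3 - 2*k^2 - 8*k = (k + 2)*(k^2 - 4*k) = k*(k + 2)*(k - 4)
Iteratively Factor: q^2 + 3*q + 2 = (q + 1)*(q + 2)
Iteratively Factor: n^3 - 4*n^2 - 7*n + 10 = (n - 5)*(n^2 + n - 2) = (n - 5)*(n + 2)*(n - 1)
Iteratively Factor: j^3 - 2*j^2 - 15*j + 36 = (j - 3)*(j^2 + j - 12) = (j - 3)*(j + 4)*(j - 3)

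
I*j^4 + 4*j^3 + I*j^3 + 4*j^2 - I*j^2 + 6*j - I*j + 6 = (j - 3*I)*(j - 2*I)*(j + I)*(I*j + I)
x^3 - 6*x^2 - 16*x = x*(x - 8)*(x + 2)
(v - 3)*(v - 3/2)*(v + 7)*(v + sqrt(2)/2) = v^4 + sqrt(2)*v^3/2 + 5*v^3/2 - 27*v^2 + 5*sqrt(2)*v^2/4 - 27*sqrt(2)*v/2 + 63*v/2 + 63*sqrt(2)/4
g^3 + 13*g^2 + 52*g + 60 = (g + 2)*(g + 5)*(g + 6)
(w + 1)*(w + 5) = w^2 + 6*w + 5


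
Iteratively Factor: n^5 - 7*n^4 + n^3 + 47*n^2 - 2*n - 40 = (n + 2)*(n^4 - 9*n^3 + 19*n^2 + 9*n - 20) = (n - 5)*(n + 2)*(n^3 - 4*n^2 - n + 4) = (n - 5)*(n + 1)*(n + 2)*(n^2 - 5*n + 4) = (n - 5)*(n - 4)*(n + 1)*(n + 2)*(n - 1)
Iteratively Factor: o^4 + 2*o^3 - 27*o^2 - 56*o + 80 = (o - 5)*(o^3 + 7*o^2 + 8*o - 16) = (o - 5)*(o + 4)*(o^2 + 3*o - 4) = (o - 5)*(o + 4)^2*(o - 1)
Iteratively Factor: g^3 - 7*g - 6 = (g - 3)*(g^2 + 3*g + 2) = (g - 3)*(g + 1)*(g + 2)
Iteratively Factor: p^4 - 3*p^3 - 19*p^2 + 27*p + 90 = (p + 3)*(p^3 - 6*p^2 - p + 30) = (p - 3)*(p + 3)*(p^2 - 3*p - 10) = (p - 5)*(p - 3)*(p + 3)*(p + 2)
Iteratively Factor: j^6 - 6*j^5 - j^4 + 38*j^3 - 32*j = (j - 1)*(j^5 - 5*j^4 - 6*j^3 + 32*j^2 + 32*j) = (j - 4)*(j - 1)*(j^4 - j^3 - 10*j^2 - 8*j) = (j - 4)*(j - 1)*(j + 1)*(j^3 - 2*j^2 - 8*j) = (j - 4)*(j - 1)*(j + 1)*(j + 2)*(j^2 - 4*j) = (j - 4)^2*(j - 1)*(j + 1)*(j + 2)*(j)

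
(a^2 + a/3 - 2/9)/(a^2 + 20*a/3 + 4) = (a - 1/3)/(a + 6)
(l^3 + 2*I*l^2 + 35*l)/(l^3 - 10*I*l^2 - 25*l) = (l + 7*I)/(l - 5*I)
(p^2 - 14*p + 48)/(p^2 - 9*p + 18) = (p - 8)/(p - 3)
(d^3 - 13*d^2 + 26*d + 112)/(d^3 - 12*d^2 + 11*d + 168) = (d + 2)/(d + 3)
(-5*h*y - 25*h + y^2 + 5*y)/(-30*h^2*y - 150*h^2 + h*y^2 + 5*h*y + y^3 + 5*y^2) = 1/(6*h + y)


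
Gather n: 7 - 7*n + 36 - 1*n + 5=48 - 8*n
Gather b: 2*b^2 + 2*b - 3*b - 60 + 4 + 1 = 2*b^2 - b - 55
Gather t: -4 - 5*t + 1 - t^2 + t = -t^2 - 4*t - 3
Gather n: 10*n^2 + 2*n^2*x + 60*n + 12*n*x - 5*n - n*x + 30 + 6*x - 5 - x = n^2*(2*x + 10) + n*(11*x + 55) + 5*x + 25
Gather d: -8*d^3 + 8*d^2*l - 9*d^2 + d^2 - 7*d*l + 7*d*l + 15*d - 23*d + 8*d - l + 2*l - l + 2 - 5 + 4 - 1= -8*d^3 + d^2*(8*l - 8)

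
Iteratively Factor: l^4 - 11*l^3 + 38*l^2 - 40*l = (l)*(l^3 - 11*l^2 + 38*l - 40) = l*(l - 5)*(l^2 - 6*l + 8) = l*(l - 5)*(l - 2)*(l - 4)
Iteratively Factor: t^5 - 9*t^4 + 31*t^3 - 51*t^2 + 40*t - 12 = (t - 1)*(t^4 - 8*t^3 + 23*t^2 - 28*t + 12) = (t - 3)*(t - 1)*(t^3 - 5*t^2 + 8*t - 4) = (t - 3)*(t - 2)*(t - 1)*(t^2 - 3*t + 2) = (t - 3)*(t - 2)*(t - 1)^2*(t - 2)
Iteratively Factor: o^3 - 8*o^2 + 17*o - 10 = (o - 2)*(o^2 - 6*o + 5) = (o - 5)*(o - 2)*(o - 1)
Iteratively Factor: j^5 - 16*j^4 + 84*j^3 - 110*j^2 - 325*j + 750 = (j - 5)*(j^4 - 11*j^3 + 29*j^2 + 35*j - 150) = (j - 5)*(j + 2)*(j^3 - 13*j^2 + 55*j - 75) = (j - 5)^2*(j + 2)*(j^2 - 8*j + 15) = (j - 5)^2*(j - 3)*(j + 2)*(j - 5)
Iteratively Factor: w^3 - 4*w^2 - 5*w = (w - 5)*(w^2 + w) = (w - 5)*(w + 1)*(w)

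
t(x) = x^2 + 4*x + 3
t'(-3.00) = -2.00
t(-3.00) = 0.00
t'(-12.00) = -20.00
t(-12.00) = 99.00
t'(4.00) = 12.00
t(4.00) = 35.00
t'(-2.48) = -0.96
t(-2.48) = -0.77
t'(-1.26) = 1.48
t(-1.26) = -0.45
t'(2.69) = 9.38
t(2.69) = 21.00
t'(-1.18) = 1.64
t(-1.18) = -0.33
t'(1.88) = 7.76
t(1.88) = 14.05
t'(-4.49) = -4.98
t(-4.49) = 5.20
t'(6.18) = 16.36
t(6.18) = 65.91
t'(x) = 2*x + 4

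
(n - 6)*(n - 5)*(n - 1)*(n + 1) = n^4 - 11*n^3 + 29*n^2 + 11*n - 30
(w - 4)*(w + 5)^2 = w^3 + 6*w^2 - 15*w - 100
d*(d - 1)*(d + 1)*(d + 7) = d^4 + 7*d^3 - d^2 - 7*d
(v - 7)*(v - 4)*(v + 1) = v^3 - 10*v^2 + 17*v + 28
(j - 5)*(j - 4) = j^2 - 9*j + 20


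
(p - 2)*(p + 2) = p^2 - 4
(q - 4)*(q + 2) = q^2 - 2*q - 8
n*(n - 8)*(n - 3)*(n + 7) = n^4 - 4*n^3 - 53*n^2 + 168*n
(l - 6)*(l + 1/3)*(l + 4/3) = l^3 - 13*l^2/3 - 86*l/9 - 8/3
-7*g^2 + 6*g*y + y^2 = (-g + y)*(7*g + y)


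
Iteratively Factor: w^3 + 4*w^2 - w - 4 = (w + 4)*(w^2 - 1) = (w + 1)*(w + 4)*(w - 1)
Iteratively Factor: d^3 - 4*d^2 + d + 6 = (d - 2)*(d^2 - 2*d - 3) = (d - 2)*(d + 1)*(d - 3)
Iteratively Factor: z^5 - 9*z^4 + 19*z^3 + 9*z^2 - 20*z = (z - 5)*(z^4 - 4*z^3 - z^2 + 4*z) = (z - 5)*(z + 1)*(z^3 - 5*z^2 + 4*z) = (z - 5)*(z - 1)*(z + 1)*(z^2 - 4*z) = z*(z - 5)*(z - 1)*(z + 1)*(z - 4)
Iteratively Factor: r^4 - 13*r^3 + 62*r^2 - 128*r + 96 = (r - 3)*(r^3 - 10*r^2 + 32*r - 32) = (r - 4)*(r - 3)*(r^2 - 6*r + 8) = (r - 4)^2*(r - 3)*(r - 2)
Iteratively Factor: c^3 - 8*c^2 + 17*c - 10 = (c - 2)*(c^2 - 6*c + 5) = (c - 2)*(c - 1)*(c - 5)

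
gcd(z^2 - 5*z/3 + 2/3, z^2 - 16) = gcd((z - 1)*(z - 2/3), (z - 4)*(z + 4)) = 1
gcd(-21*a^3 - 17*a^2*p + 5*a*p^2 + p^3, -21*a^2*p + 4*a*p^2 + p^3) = -21*a^2 + 4*a*p + p^2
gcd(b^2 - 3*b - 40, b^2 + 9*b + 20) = b + 5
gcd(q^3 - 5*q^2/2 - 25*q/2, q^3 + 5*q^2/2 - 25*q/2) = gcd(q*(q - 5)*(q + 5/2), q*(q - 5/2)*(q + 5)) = q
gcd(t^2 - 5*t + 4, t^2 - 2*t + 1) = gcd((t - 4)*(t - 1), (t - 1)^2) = t - 1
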